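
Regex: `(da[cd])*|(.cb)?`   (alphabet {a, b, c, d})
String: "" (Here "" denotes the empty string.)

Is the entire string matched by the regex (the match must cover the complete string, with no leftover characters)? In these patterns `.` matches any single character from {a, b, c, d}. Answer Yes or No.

Yes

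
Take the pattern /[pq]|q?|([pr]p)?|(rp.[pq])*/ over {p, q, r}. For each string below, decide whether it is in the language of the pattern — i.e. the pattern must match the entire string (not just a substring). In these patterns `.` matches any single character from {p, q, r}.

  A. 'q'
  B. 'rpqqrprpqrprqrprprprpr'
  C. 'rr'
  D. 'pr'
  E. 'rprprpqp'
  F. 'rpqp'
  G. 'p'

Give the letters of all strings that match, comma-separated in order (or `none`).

A, E, F, G

A → match
B → no match
C → no match
D → no match
E → match
F → match
G → match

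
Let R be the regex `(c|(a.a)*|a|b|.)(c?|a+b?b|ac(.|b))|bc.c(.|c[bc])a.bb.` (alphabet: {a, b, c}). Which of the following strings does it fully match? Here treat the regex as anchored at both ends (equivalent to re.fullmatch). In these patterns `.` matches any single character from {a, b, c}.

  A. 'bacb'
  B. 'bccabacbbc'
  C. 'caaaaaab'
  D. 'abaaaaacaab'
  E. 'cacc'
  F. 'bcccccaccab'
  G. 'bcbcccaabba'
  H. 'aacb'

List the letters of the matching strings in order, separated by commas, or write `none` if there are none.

A → match
B → no match
C → match
D → match
E → match
F → no match
G → match
H → match

A, C, D, E, G, H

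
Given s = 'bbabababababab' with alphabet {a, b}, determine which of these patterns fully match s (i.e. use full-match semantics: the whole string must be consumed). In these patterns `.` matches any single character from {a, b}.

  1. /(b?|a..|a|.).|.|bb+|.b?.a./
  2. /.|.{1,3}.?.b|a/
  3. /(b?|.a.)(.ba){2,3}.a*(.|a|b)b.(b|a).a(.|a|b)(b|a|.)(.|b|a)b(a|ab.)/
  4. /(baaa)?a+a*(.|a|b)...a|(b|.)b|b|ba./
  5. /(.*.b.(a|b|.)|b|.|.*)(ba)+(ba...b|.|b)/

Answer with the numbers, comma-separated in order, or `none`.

1 → no match
2 → no match
3 → no match
4 → no match
5 → match

5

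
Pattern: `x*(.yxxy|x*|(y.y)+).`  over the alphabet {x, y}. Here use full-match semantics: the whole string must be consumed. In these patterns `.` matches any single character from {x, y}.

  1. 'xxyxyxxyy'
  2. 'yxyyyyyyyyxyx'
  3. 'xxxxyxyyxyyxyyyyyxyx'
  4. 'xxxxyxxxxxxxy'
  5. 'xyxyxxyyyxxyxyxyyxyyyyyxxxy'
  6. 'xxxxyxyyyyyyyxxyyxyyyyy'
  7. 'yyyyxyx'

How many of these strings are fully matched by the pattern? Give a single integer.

1 → no match
2 → match
3 → match
4 → no match
5 → no match
6 → no match
7 → match
Total matched: 3

3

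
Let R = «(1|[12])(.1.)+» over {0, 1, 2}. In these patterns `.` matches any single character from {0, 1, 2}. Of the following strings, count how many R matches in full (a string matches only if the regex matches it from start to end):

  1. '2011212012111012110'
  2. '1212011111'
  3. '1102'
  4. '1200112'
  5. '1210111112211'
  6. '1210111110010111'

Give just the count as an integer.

4

1 → match
2 → match
3 → no match
4 → no match
5 → match
6 → match
Total matched: 4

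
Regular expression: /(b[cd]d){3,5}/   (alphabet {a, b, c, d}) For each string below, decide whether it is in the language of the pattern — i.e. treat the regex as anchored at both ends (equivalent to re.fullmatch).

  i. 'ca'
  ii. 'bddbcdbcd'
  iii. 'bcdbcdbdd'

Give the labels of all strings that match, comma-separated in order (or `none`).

i → no match — must start with 'b'
ii → match
iii → match

ii, iii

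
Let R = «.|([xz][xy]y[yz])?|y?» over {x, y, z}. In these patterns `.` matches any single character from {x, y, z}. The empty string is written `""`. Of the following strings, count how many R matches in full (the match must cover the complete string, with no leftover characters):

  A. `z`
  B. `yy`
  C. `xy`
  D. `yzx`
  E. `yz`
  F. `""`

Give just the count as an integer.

A → match
B → no match
C → no match
D → no match
E → no match
F → match
Total matched: 2

2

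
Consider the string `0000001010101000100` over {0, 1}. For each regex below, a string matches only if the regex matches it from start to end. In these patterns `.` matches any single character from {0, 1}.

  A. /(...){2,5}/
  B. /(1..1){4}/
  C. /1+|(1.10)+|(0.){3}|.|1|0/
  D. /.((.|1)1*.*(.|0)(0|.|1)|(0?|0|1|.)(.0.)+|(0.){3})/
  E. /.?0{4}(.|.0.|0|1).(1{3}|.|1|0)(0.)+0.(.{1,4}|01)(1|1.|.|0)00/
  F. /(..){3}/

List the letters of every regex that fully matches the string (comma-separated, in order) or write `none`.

D, E

A → no match
B → no match — must start with `1`
C → no match
D → match
E → match
F → no match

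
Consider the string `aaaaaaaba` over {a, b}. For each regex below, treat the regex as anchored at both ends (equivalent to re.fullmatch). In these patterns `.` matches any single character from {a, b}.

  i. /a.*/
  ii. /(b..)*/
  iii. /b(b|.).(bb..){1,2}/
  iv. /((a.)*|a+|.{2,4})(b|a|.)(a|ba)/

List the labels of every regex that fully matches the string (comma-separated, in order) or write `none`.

i → match
ii → no match
iii → no match — must start with `b`
iv → match

i, iv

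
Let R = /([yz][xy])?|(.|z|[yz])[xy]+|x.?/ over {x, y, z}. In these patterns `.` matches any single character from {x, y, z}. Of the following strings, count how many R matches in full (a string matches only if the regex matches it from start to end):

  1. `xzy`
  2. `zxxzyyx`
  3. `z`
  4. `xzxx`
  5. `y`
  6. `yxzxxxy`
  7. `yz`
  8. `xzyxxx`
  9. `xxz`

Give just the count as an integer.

1 → no match
2 → no match
3 → no match
4 → no match
5 → no match
6 → no match
7 → no match
8 → no match
9 → no match
Total matched: 0

0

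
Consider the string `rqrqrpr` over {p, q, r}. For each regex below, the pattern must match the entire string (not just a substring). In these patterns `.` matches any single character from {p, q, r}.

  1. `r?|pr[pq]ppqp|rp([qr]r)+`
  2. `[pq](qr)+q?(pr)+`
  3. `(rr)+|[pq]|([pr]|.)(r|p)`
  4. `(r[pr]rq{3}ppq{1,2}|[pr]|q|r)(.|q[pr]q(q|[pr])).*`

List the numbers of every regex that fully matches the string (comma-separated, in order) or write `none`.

1 → no match
2 → no match
3 → no match
4 → match

4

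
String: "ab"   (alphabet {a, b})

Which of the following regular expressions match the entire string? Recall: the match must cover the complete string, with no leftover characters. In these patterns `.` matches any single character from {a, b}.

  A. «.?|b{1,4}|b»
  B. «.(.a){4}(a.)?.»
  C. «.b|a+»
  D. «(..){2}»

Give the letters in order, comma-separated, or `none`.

C

A → no match
B → no match
C → match
D → no match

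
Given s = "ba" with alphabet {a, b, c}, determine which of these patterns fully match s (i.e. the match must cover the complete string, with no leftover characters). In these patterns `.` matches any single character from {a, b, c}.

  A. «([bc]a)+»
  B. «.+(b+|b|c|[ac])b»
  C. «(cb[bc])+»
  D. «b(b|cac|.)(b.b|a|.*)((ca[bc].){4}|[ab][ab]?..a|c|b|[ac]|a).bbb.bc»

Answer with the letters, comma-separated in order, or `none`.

A

A → match
B → no match — must end with "b"
C → no match — must start with "cb"
D → no match — must end with "bc"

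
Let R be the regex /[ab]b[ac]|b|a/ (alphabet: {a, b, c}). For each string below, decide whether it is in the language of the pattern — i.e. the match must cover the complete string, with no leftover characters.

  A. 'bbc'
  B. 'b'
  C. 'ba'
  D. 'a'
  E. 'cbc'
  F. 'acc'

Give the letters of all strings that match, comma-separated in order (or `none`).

A, B, D

A. 'bbc' → match
B. 'b' → match
C. 'ba' → no match
D. 'a' → match
E. 'cbc' → no match
F. 'acc' → no match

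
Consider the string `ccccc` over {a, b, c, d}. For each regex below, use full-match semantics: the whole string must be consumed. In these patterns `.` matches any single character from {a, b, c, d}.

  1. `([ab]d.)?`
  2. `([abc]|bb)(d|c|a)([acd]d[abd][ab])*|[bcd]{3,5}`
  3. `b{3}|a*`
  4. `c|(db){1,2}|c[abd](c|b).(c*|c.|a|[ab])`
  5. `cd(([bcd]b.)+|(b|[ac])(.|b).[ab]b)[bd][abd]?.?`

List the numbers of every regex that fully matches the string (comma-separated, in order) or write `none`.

1 → no match
2 → match
3 → no match
4 → no match
5 → no match — must start with `cd`

2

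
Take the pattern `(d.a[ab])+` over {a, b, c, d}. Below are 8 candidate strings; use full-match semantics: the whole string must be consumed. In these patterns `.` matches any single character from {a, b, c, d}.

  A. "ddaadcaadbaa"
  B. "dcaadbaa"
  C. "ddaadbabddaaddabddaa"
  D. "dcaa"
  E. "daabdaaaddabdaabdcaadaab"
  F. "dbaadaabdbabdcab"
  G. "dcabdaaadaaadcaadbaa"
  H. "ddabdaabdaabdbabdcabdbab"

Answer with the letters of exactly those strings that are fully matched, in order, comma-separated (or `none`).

A → match
B → match
C → match
D → match
E → match
F → match
G → match
H → match

A, B, C, D, E, F, G, H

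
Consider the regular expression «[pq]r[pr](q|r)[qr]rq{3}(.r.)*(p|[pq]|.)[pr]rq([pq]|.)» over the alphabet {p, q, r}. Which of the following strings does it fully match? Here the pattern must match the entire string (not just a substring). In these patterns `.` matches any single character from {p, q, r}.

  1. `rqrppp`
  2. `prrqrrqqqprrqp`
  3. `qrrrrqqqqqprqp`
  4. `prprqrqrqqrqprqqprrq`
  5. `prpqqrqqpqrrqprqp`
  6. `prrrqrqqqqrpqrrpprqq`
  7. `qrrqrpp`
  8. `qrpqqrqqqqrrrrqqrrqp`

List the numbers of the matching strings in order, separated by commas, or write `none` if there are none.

2, 6, 8

1. `rqrppp` → no match
2 → match
3 → no match
4 → no match
5 → no match
6 → match
7. `qrrqrpp` → no match
8 → match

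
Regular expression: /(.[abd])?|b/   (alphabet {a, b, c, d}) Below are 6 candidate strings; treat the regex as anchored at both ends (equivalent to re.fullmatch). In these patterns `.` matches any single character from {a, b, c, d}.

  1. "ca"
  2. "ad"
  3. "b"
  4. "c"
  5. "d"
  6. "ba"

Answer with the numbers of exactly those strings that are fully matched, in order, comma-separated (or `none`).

1, 2, 3, 6

1. "ca" → match
2. "ad" → match
3. "b" → match
4. "c" → no match
5. "d" → no match
6. "ba" → match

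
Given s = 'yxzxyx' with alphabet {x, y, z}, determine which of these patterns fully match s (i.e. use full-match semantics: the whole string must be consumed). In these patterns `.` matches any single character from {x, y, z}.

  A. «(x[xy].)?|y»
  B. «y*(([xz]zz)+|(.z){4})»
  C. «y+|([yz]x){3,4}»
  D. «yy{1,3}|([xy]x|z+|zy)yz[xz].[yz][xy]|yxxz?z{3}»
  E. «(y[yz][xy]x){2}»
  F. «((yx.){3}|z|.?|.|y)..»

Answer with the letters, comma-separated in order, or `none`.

C

A → no match
B → no match
C → match
D → no match
E → no match
F → no match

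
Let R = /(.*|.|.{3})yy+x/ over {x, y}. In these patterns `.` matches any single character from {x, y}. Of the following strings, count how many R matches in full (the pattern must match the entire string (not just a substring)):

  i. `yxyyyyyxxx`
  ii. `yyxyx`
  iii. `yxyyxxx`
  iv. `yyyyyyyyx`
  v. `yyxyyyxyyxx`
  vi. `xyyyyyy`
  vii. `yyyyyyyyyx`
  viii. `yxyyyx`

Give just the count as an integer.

3

i → no match — must end with `yx`
ii → no match
iii → no match — must end with `yx`
iv → match
v → no match — must end with `yx`
vi → no match — must end with `yx`
vii → match
viii → match
Total matched: 3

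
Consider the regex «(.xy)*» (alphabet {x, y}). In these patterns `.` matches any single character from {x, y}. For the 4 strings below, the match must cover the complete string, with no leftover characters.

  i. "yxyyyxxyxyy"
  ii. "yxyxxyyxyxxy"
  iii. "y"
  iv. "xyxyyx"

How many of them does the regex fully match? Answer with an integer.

i → no match
ii → match
iii → no match
iv → no match
Total matched: 1

1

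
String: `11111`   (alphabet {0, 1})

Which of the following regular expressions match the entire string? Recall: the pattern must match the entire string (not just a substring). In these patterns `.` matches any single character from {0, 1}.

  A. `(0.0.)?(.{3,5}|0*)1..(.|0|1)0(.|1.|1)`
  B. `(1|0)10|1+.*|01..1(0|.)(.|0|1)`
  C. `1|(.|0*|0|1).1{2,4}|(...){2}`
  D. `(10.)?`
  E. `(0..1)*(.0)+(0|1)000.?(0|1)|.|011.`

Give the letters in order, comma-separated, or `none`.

B, C

A → no match
B → match
C → match
D → no match
E → no match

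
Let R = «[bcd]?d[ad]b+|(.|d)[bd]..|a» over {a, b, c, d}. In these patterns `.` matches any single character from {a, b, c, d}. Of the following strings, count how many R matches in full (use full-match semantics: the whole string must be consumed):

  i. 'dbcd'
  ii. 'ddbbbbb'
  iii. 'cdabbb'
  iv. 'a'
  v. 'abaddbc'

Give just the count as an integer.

4

i → match
ii → match
iii → match
iv → match
v → no match
Total matched: 4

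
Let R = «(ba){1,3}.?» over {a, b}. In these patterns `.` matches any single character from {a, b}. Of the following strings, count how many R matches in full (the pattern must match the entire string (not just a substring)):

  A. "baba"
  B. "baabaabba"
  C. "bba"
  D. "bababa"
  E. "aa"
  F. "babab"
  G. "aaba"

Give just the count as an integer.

A → match
B → no match
C → no match — must start with "ba"
D → match
E → no match — must start with "ba"
F → match
G → no match — must start with "ba"
Total matched: 3

3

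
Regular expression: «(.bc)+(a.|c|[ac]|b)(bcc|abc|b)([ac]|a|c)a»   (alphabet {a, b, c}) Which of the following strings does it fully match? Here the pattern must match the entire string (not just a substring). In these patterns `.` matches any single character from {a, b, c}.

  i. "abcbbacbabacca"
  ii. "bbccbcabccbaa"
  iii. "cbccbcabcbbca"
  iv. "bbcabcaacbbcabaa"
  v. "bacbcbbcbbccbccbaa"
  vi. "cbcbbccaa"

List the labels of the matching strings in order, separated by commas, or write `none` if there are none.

ii, iii, vi

i → no match
ii → match
iii → match
iv → no match
v → no match
vi → match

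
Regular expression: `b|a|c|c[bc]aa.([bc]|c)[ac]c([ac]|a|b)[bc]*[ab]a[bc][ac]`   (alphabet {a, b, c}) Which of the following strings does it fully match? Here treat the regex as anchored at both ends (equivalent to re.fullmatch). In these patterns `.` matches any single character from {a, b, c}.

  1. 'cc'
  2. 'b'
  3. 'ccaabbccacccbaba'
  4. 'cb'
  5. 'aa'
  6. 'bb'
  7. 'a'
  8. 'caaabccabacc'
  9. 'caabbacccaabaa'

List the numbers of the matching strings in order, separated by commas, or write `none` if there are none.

2, 3, 7

1 → no match
2 → match
3 → match
4 → no match
5 → no match
6 → no match
7 → match
8 → no match
9 → no match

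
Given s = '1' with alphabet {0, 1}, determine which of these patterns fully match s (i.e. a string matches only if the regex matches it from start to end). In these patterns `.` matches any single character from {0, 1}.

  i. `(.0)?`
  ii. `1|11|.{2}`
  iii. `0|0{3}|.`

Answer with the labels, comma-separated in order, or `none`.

i → no match
ii → match
iii → match

ii, iii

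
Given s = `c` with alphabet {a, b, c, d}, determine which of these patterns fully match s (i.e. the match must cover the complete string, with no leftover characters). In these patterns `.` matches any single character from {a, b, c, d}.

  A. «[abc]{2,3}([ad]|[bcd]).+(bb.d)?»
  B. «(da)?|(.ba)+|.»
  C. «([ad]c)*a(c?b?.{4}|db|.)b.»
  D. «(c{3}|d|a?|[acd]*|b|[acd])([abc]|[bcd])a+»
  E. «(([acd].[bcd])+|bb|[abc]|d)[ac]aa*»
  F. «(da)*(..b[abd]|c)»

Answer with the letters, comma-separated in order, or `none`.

B, F

A → no match
B → match
C → no match
D → no match — must end with `a`
E → no match
F → match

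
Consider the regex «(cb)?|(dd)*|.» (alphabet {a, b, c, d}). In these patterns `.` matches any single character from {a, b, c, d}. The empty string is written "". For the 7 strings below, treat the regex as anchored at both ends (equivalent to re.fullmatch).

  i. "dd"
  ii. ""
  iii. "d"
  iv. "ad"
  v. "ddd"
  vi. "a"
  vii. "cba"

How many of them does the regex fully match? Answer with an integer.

i → match
ii → match
iii → match
iv → no match
v → no match
vi → match
vii → no match
Total matched: 4

4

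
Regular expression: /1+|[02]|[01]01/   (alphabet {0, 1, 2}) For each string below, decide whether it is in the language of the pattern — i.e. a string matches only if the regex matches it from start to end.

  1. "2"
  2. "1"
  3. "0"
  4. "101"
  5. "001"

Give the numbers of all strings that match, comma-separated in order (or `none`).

1, 2, 3, 4, 5

1 → match
2 → match
3 → match
4 → match
5 → match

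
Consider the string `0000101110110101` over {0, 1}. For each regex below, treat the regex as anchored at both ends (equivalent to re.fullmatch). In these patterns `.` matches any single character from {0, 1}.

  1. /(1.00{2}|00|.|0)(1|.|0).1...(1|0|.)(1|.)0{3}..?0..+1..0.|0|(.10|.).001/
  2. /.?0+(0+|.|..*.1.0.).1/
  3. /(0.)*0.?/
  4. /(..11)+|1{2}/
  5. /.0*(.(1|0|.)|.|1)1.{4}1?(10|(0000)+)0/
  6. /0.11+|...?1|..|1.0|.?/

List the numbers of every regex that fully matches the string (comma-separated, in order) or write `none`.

1 → no match
2 → match
3 → no match
4 → no match
5 → no match — must end with `0`
6 → no match

2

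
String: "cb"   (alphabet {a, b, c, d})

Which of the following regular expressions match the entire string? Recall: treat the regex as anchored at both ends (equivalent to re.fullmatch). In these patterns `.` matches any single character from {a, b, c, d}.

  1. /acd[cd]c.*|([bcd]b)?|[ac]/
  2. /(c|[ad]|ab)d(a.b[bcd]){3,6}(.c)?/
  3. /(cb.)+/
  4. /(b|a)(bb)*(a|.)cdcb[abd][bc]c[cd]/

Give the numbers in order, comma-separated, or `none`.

1

1 → match
2 → no match
3 → no match
4 → no match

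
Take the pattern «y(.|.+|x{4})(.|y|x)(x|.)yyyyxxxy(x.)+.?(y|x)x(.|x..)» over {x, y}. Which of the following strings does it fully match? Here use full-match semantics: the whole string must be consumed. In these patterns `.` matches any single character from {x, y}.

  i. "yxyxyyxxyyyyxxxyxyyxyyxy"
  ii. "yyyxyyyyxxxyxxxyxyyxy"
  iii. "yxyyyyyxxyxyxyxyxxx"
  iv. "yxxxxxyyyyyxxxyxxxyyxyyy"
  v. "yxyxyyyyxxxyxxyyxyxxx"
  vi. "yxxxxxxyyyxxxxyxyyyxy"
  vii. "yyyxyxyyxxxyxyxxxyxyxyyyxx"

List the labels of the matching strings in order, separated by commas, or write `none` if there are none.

ii

i → no match
ii → match
iii → no match
iv → no match
v → no match
vi → no match
vii → no match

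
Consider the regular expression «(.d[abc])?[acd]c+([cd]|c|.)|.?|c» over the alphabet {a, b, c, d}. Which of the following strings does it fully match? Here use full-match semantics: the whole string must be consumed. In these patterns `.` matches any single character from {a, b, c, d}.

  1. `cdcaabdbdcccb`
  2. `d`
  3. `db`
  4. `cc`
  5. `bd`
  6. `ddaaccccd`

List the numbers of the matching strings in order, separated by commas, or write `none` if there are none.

2, 6

1 → no match
2 → match
3 → no match
4 → no match
5 → no match
6 → match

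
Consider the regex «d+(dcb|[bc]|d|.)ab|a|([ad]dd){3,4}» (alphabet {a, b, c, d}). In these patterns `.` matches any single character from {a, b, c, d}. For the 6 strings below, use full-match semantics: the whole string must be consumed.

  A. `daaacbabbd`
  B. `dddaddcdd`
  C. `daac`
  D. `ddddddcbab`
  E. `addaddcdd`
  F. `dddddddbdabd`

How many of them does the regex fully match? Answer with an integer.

A → no match
B → no match
C → no match
D → match
E → no match
F → no match
Total matched: 1

1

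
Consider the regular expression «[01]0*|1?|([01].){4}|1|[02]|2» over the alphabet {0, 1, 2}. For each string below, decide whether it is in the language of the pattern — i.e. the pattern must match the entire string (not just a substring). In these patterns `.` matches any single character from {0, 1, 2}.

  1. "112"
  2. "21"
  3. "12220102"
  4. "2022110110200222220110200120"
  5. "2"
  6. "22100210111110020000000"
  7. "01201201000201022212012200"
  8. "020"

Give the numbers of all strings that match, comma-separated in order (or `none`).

5

1 → no match
2 → no match
3 → no match
4 → no match
5 → match
6 → no match
7 → no match
8 → no match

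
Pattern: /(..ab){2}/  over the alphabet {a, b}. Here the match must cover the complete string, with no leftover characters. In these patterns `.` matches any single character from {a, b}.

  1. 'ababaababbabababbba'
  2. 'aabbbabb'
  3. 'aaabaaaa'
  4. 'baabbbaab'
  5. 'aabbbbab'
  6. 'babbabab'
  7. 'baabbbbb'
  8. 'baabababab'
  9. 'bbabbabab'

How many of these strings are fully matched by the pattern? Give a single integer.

0

1 → no match — must end with 'ab'
2 → no match — must end with 'ab'
3 → no match — must end with 'ab'
4 → no match
5 → no match
6 → no match
7 → no match — must end with 'ab'
8 → no match
9 → no match
Total matched: 0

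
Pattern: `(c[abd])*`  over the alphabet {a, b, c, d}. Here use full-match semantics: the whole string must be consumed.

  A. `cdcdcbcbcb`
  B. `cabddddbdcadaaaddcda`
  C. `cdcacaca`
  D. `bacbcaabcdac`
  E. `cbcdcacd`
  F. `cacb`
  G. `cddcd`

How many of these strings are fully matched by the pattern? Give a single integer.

A. `cdcdcbcbcb` → match
B → no match
C. `cdcacaca` → match
D. `bacbcaabcdac` → no match
E. `cbcdcacd` → match
F. `cacb` → match
G. `cddcd` → no match
Total matched: 4

4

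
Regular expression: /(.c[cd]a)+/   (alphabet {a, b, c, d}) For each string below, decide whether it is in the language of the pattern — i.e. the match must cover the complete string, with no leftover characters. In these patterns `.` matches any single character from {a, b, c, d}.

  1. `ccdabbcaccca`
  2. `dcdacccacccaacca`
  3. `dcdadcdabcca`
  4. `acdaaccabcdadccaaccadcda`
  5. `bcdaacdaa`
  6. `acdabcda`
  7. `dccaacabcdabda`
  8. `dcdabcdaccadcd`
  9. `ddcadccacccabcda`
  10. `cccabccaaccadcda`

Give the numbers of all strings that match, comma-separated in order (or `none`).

2, 3, 4, 6, 10

1 → no match
2 → match
3 → match
4 → match
5 → no match
6 → match
7 → no match
8 → no match — must end with `a`
9 → no match
10 → match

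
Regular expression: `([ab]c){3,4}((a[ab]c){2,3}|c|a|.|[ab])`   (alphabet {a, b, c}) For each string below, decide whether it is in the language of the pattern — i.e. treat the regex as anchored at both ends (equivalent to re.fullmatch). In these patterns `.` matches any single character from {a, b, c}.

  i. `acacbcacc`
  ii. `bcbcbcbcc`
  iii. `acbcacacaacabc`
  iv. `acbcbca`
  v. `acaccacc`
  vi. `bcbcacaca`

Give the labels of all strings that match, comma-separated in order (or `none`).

i → match
ii → match
iii → match
iv → match
v → no match
vi → match

i, ii, iii, iv, vi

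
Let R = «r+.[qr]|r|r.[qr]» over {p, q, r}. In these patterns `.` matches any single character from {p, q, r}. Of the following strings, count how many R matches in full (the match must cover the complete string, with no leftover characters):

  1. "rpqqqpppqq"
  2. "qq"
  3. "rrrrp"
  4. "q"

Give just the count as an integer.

0

1 → no match
2 → no match — must start with "r"
3 → no match
4 → no match — must start with "r"
Total matched: 0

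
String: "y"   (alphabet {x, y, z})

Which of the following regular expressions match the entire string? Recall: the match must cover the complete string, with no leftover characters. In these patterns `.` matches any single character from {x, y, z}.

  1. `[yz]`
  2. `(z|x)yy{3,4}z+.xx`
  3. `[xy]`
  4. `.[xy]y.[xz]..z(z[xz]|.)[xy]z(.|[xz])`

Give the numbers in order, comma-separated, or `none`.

1, 3

1 → match
2 → no match — must end with "xx"
3 → match
4 → no match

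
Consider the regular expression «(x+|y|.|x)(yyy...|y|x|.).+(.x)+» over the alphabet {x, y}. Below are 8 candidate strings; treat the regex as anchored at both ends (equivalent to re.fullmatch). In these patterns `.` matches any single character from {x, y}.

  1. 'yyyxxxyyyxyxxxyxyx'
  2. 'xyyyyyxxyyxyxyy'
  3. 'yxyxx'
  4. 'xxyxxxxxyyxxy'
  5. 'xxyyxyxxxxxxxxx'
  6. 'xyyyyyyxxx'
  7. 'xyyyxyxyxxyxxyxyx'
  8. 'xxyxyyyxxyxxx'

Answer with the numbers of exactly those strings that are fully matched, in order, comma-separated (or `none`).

1 → match
2 → no match — must end with 'x'
3. 'yxyxx' → match
4 → no match — must end with 'x'
5 → match
6. 'xyyyyyyxxx' → match
7 → match
8 → match

1, 3, 5, 6, 7, 8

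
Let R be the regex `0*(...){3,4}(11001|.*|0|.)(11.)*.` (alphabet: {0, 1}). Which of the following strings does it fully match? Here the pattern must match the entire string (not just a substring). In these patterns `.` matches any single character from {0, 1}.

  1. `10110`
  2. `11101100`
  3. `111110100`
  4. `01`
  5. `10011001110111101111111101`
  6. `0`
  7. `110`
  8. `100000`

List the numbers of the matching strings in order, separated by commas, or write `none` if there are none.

1 → no match
2 → no match
3 → no match
4 → no match
5 → match
6 → no match
7 → no match
8 → no match

5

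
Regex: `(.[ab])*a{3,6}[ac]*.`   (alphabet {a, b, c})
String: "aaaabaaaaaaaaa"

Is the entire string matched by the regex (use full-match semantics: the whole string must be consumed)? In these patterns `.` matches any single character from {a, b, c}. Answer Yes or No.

Yes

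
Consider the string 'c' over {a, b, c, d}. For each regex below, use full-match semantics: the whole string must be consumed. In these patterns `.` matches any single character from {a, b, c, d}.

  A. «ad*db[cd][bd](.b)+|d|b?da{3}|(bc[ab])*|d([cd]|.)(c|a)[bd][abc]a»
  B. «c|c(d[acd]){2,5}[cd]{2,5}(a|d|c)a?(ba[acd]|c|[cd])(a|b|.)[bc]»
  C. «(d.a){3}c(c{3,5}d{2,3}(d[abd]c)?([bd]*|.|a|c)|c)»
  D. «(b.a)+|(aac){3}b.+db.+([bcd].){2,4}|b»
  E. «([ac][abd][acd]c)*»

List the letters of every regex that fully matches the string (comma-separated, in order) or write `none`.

B

A → no match
B → match
C → no match — must start with 'd'
D → no match
E → no match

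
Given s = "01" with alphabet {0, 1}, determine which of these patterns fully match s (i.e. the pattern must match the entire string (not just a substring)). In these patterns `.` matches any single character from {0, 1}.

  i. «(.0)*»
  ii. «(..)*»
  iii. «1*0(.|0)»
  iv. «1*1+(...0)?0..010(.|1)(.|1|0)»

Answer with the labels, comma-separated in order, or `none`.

i → no match
ii → match
iii → match
iv → no match

ii, iii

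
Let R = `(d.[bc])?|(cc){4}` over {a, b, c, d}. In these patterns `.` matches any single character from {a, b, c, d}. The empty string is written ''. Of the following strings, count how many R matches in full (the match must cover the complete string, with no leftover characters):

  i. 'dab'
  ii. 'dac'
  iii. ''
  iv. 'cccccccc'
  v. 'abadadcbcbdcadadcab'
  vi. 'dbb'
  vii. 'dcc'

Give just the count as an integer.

6

i → match
ii → match
iii → match
iv → match
v → no match
vi → match
vii → match
Total matched: 6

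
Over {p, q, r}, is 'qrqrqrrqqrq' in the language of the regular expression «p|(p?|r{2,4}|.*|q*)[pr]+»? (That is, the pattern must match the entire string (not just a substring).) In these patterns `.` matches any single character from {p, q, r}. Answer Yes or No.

No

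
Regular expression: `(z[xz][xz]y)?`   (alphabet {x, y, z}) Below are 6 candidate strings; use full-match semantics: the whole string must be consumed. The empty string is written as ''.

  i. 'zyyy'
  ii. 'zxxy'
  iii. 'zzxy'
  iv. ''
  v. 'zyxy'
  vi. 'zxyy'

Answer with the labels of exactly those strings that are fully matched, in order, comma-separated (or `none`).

ii, iii, iv

i → no match
ii → match
iii → match
iv → match
v → no match
vi → no match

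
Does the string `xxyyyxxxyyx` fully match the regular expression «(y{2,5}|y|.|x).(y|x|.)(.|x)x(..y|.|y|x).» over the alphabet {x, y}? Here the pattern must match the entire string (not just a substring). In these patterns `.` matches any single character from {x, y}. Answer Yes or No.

No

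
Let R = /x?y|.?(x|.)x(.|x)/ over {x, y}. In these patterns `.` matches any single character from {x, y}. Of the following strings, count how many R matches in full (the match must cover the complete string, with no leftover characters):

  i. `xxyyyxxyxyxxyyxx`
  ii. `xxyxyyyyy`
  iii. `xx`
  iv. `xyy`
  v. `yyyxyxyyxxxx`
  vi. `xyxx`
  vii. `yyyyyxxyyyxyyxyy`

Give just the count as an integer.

1

i → no match
ii → no match
iii → no match
iv → no match
v → no match
vi → match
vii → no match
Total matched: 1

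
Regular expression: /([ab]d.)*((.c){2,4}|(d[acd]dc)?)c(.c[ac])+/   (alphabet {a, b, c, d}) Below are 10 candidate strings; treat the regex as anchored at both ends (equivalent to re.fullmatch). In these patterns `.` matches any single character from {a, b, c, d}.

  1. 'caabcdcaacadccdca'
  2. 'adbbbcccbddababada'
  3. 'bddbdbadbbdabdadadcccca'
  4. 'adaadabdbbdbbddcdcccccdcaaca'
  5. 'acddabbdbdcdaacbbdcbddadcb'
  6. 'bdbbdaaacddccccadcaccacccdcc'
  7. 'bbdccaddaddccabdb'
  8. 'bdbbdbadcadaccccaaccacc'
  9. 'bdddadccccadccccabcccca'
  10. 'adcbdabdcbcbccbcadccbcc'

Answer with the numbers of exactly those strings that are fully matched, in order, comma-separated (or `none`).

1 → no match
2 → no match
3 → match
4 → match
5 → no match
6 → no match
7 → no match
8 → no match
9 → match
10 → match

3, 4, 9, 10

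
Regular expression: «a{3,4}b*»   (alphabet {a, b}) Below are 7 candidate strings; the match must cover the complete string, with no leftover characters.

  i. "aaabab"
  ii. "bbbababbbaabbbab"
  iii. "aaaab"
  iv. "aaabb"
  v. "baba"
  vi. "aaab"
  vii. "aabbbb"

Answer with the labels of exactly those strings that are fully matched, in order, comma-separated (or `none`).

i → no match
ii → no match — must start with "a"
iii → match
iv → match
v → no match — must start with "a"
vi → match
vii → no match

iii, iv, vi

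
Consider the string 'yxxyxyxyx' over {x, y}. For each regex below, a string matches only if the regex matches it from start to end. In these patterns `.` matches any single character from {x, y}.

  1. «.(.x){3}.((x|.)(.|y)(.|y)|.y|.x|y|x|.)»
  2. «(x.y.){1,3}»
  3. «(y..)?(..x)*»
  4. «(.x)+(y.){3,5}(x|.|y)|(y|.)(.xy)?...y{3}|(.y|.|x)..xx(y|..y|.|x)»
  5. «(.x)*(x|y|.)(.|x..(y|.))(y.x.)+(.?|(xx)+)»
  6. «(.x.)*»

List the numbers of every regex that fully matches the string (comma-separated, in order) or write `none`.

1 → match
2 → no match — must start with 'x'
3 → no match
4 → no match
5 → no match
6 → no match

1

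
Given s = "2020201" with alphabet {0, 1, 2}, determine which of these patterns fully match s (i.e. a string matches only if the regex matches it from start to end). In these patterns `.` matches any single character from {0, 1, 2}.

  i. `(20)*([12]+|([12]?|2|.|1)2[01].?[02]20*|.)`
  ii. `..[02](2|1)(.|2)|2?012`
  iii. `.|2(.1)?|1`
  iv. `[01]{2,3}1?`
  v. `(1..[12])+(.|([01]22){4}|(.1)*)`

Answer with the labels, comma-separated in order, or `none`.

i → match
ii → no match
iii → no match
iv → no match
v → no match — must start with "1"

i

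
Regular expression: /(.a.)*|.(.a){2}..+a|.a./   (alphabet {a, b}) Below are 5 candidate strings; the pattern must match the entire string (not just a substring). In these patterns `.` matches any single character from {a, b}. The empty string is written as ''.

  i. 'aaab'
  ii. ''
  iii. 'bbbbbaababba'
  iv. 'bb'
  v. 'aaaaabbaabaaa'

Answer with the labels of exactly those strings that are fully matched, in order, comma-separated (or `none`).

i. 'aaab' → no match
ii. '' → match
iii. 'bbbbbaababba' → no match
iv. 'bb' → no match
v → match

ii, v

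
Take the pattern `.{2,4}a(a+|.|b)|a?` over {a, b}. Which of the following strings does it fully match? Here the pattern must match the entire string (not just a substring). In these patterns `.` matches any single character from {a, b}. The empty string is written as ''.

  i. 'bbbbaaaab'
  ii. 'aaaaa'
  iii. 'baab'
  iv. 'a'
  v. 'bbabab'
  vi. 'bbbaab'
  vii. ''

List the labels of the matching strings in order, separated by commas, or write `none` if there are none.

i. 'bbbbaaaab' → no match
ii. 'aaaaa' → match
iii. 'baab' → match
iv. 'a' → match
v. 'bbabab' → match
vi. 'bbbaab' → match
vii. '' → match

ii, iii, iv, v, vi, vii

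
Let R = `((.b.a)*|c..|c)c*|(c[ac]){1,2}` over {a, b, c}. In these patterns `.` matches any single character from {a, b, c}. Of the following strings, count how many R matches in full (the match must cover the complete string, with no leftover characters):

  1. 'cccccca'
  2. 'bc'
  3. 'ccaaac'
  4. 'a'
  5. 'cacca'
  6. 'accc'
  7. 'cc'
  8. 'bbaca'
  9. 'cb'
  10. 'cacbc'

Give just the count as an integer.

1 → no match
2 → no match
3 → no match
4 → no match
5 → no match
6 → no match
7 → match
8 → no match
9 → no match
10 → no match
Total matched: 1

1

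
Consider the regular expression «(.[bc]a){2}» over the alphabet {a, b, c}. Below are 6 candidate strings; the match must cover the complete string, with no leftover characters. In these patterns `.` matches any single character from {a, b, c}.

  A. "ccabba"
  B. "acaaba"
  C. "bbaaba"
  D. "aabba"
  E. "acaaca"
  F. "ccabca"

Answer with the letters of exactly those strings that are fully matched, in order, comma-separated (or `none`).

A. "ccabba" → match
B. "acaaba" → match
C. "bbaaba" → match
D. "aabba" → no match
E. "acaaca" → match
F. "ccabca" → match

A, B, C, E, F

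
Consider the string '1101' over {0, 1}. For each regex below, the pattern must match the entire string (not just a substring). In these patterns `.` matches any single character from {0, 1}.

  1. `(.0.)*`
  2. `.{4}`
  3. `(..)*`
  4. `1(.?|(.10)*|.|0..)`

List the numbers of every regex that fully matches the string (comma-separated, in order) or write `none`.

2, 3

1 → no match
2 → match
3 → match
4 → no match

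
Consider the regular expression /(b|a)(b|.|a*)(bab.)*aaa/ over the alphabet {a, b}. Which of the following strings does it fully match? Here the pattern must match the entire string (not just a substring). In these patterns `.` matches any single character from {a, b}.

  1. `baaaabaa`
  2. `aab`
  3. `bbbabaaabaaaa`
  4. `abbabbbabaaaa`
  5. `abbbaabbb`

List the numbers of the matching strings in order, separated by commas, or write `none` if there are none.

1 → no match — must end with `aaa`
2 → no match — must end with `aaa`
3 → no match
4 → match
5 → no match — must end with `aaa`

4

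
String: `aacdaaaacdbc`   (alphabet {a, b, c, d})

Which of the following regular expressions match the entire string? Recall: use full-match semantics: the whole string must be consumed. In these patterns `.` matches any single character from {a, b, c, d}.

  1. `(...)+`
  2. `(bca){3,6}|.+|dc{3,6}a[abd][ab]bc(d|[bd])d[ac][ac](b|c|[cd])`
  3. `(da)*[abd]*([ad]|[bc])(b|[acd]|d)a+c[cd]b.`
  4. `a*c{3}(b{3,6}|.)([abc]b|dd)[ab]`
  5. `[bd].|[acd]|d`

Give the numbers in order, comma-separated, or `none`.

1, 2, 3

1 → match
2 → match
3 → match
4 → no match
5 → no match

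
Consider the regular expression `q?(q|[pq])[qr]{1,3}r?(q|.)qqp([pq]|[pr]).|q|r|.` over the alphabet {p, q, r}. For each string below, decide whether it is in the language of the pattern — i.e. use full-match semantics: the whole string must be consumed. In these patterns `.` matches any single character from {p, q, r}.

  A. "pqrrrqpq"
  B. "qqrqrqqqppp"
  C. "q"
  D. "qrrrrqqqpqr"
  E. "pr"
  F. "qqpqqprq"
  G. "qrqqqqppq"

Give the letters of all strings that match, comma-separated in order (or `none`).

B, C, D, F, G

A. "pqrrrqpq" → no match
B. "qqrqrqqqppp" → match
C. "q" → match
D. "qrrrrqqqpqr" → match
E. "pr" → no match
F. "qqpqqprq" → match
G. "qrqqqqppq" → match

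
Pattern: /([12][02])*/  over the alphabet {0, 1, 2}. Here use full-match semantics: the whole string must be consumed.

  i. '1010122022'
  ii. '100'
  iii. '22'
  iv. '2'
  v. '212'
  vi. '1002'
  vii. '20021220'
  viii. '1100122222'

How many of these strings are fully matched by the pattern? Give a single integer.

2

i → match
ii → no match
iii → match
iv → no match
v → no match
vi → no match
vii → no match
viii → no match
Total matched: 2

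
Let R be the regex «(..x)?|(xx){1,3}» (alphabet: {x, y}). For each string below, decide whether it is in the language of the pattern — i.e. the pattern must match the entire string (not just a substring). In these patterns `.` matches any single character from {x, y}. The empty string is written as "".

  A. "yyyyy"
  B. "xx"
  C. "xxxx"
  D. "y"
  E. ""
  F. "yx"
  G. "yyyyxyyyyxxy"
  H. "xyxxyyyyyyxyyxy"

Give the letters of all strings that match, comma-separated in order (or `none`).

A → no match
B → match
C → match
D → no match
E → match
F → no match
G → no match
H → no match

B, C, E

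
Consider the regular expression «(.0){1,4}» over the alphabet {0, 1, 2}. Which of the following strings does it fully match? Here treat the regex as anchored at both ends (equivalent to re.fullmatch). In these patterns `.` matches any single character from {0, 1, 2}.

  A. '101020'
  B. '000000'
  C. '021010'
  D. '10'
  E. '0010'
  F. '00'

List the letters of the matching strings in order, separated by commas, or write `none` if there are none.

A. '101020' → match
B. '000000' → match
C. '021010' → no match
D. '10' → match
E. '0010' → match
F. '00' → match

A, B, D, E, F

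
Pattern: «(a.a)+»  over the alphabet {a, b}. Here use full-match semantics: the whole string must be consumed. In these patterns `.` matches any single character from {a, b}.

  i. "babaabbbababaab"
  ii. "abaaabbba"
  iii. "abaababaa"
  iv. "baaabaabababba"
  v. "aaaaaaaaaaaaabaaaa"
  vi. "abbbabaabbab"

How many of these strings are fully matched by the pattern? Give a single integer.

1

i → no match — must start with "a"
ii → no match
iii → no match
iv → no match — must start with "a"
v → match
vi → no match — must end with "a"
Total matched: 1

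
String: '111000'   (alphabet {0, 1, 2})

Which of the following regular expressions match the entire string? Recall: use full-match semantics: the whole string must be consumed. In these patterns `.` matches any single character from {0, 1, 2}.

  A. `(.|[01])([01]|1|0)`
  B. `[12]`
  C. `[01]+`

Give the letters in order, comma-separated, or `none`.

C

A → no match
B → no match
C → match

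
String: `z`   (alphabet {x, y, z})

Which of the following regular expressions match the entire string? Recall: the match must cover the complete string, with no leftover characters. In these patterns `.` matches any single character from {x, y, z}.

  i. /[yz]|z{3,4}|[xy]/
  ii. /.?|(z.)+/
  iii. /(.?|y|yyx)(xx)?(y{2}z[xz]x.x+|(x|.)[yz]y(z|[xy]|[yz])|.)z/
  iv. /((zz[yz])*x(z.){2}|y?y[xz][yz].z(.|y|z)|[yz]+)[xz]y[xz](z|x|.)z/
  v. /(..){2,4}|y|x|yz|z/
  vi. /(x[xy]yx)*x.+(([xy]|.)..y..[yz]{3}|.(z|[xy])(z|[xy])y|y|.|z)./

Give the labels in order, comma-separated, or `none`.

i → match
ii → match
iii → no match
iv → no match
v → match
vi → no match

i, ii, v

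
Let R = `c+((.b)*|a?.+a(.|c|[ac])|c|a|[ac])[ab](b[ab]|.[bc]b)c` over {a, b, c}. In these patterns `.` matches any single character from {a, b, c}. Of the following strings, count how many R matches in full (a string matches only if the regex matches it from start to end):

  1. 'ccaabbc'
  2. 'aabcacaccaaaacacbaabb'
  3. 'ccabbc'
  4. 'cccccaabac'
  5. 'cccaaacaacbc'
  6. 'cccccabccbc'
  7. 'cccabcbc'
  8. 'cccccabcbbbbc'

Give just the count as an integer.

7

1 → match
2 → no match — must start with 'c'
3 → match
4 → match
5 → match
6 → match
7 → match
8 → match
Total matched: 7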